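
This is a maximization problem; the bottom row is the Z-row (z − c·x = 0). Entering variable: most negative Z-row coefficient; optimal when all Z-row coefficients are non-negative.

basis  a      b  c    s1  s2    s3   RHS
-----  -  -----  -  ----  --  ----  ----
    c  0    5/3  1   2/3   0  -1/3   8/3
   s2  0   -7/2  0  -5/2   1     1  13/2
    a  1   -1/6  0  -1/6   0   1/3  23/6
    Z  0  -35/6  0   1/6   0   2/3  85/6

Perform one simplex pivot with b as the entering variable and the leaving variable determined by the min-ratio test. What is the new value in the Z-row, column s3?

Ratio test on column b — row 1: (8/3)/(5/3) = 8/5; row 2: entry -7/2 ≤ 0; row 3: entry -1/6 ≤ 0. Minimum is 8/5 at row 1 (c leaves); pivot element 5/3.
Divide row 1 by 5/3; eliminate column b from the other rows.
Z-row update in column s3: 2/3 − (-35/6)·(-1/5) = -1/2.

-1/2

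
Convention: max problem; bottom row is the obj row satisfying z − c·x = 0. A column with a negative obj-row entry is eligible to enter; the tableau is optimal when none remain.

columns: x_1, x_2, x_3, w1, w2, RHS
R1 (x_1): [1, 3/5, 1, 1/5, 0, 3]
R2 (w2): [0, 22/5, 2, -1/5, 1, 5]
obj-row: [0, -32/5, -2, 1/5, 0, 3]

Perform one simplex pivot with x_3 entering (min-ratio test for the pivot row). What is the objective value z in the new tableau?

Ratio test on column x_3 — row 1: 3/1 = 3; row 2: 5/2 = 5/2. Minimum is 5/2 at row 2 (w2 leaves); pivot element 2.
Pivot on row 2; the obj-row RHS becomes 3 − (-2)·(5/2) = 8.

8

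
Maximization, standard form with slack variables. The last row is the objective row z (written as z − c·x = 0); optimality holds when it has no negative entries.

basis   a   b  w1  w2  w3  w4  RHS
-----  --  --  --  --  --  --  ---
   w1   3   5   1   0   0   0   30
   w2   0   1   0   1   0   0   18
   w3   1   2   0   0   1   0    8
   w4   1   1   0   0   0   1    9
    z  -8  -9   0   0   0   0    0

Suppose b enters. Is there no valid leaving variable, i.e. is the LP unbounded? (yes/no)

no

Column b has positive entries in row(s) 1, 2, 3, 4, so the ratio test bounds it — not unbounded.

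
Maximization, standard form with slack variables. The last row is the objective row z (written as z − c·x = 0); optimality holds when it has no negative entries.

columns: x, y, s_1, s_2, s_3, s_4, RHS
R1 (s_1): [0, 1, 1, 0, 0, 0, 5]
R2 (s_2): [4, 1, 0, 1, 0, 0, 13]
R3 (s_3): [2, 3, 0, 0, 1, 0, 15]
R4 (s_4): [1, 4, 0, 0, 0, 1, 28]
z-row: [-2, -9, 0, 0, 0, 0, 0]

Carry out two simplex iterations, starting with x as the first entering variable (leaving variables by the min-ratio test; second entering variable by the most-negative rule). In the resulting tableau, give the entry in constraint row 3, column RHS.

17/5

Ratio test on column x — row 1: entry 0 ≤ 0; row 2: 13/4 = 13/4; row 3: 15/2 = 15/2; row 4: 28/1 = 28. Minimum is 13/4 at row 2 (s_2 leaves); pivot element 4.
Divide row 2 by 4; eliminate column x from the other rows.
Second iteration: most negative z-row entry is -17/2 in column y, so y enters.
Ratio test on column y — row 1: 5/1 = 5; row 2: (13/4)/(1/4) = 13; row 3: (17/2)/(5/2) = 17/5; row 4: (99/4)/(15/4) = 33/5. Minimum is 17/5 at row 3 (s_3 leaves); pivot element 5/2.
Divide row 3 by 5/2; eliminate column y from the other rows.
After both pivots, the entry at constraint row 3, column RHS is 17/5.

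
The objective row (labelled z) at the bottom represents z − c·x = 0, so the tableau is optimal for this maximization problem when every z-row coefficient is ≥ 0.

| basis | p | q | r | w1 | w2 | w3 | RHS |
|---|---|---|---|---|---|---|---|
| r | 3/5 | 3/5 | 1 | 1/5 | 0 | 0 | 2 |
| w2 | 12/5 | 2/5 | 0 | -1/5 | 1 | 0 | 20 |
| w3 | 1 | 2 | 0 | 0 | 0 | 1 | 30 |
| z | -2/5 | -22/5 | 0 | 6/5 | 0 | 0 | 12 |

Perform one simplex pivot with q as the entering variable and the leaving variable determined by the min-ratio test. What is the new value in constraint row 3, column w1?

Ratio test on column q — row 1: 2/(3/5) = 10/3; row 2: 20/(2/5) = 50; row 3: 30/2 = 15. Minimum is 10/3 at row 1 (r leaves); pivot element 3/5.
Divide row 1 by 3/5; eliminate column q from the other rows.
Row 3 update in column w1: 0 − 2·(1/3) = -2/3.

-2/3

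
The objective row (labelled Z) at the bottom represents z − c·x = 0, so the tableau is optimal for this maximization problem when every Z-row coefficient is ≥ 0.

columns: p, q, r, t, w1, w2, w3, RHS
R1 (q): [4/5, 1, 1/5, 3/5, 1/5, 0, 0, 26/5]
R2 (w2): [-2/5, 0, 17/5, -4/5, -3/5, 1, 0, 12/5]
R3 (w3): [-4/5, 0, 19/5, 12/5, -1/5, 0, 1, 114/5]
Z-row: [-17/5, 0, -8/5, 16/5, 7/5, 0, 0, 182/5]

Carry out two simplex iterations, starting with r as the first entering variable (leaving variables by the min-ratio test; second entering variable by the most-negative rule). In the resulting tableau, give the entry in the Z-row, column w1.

15/7

Ratio test on column r — row 1: (26/5)/(1/5) = 26; row 2: (12/5)/(17/5) = 12/17; row 3: (114/5)/(19/5) = 6. Minimum is 12/17 at row 2 (w2 leaves); pivot element 17/5.
Divide row 2 by 17/5; eliminate column r from the other rows.
Second iteration: most negative Z-row entry is -61/17 in column p, so p enters.
Ratio test on column p — row 1: (86/17)/(14/17) = 43/7; row 2: entry -2/17 ≤ 0; row 3: entry -6/17 ≤ 0. Minimum is 43/7 at row 1 (q leaves); pivot element 14/17.
Divide row 1 by 14/17; eliminate column p from the other rows.
After both pivots, the entry at the Z-row, column w1 is 15/7.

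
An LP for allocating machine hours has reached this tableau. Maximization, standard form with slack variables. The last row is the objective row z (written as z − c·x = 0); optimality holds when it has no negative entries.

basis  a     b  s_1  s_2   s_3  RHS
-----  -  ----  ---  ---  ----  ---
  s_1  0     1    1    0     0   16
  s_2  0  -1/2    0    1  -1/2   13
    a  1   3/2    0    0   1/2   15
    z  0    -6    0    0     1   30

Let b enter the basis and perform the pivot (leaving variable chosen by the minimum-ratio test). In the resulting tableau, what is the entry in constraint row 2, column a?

1/3

Ratio test on column b — row 1: 16/1 = 16; row 2: entry -1/2 ≤ 0; row 3: 15/(3/2) = 10. Minimum is 10 at row 3 (a leaves); pivot element 3/2.
Divide row 3 by 3/2; eliminate column b from the other rows.
Row 2 update in column a: 0 − (-1/2)·(2/3) = 1/3.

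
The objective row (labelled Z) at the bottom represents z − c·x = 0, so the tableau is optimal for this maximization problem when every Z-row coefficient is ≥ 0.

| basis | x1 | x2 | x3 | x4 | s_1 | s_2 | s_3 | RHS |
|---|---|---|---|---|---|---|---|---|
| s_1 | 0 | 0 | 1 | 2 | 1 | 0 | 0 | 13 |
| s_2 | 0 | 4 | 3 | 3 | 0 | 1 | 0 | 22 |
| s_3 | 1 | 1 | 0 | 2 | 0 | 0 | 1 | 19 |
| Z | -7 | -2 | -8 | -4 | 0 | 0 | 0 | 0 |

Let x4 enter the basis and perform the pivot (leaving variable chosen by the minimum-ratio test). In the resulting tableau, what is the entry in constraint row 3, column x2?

1

Ratio test on column x4 — row 1: 13/2 = 13/2; row 2: 22/3 = 22/3; row 3: 19/2 = 19/2. Minimum is 13/2 at row 1 (s_1 leaves); pivot element 2.
Divide row 1 by 2; eliminate column x4 from the other rows.
Row 3 update in column x2: 1 − 2·0 = 1.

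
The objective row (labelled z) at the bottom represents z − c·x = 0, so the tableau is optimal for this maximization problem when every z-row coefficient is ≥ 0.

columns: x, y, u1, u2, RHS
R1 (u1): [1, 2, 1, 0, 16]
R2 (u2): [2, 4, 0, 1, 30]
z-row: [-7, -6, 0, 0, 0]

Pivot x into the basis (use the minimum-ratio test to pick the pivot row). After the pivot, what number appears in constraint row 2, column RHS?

15

Ratio test on column x — row 1: 16/1 = 16; row 2: 30/2 = 15. Minimum is 15 at row 2 (u2 leaves); pivot element 2.
Divide row 2 by 2; eliminate column x from the other rows.
In the new row 2, the RHS entry is the old entry divided by the pivot: 30/2 = 15.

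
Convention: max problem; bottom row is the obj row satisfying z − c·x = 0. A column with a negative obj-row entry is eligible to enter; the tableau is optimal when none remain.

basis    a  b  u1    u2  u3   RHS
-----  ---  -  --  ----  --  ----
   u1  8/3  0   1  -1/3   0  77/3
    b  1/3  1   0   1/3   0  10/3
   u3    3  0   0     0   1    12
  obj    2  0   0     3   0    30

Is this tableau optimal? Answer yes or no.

Every obj-row coefficient is ≥ 0, so the tableau is optimal.

yes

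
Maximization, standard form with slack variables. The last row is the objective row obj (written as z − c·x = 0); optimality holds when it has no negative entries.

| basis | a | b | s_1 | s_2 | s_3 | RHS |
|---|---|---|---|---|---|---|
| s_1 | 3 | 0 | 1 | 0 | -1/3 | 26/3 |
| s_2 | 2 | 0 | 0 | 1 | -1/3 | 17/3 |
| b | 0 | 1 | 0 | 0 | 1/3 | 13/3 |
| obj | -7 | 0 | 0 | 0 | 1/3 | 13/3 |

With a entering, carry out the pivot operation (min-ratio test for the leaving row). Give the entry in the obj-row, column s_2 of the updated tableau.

Ratio test on column a — row 1: (26/3)/3 = 26/9; row 2: (17/3)/2 = 17/6; row 3: entry 0 ≤ 0. Minimum is 17/6 at row 2 (s_2 leaves); pivot element 2.
Divide row 2 by 2; eliminate column a from the other rows.
obj-row update in column s_2: 0 − (-7)·(1/2) = 7/2.

7/2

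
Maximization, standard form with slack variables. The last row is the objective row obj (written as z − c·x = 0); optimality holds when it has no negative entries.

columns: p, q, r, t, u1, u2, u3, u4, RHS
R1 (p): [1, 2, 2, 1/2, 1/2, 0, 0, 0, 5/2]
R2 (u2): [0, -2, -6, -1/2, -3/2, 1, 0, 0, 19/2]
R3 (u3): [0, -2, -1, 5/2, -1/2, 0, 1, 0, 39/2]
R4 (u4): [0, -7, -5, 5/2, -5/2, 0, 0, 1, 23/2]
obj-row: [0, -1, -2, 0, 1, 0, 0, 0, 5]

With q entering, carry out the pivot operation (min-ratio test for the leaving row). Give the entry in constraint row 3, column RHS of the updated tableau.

22

Ratio test on column q — row 1: (5/2)/2 = 5/4; row 2: entry -2 ≤ 0; row 3: entry -2 ≤ 0; row 4: entry -7 ≤ 0. Minimum is 5/4 at row 1 (p leaves); pivot element 2.
Divide row 1 by 2; eliminate column q from the other rows.
Row 3 update in column RHS: 39/2 − (-2)·(5/4) = 22.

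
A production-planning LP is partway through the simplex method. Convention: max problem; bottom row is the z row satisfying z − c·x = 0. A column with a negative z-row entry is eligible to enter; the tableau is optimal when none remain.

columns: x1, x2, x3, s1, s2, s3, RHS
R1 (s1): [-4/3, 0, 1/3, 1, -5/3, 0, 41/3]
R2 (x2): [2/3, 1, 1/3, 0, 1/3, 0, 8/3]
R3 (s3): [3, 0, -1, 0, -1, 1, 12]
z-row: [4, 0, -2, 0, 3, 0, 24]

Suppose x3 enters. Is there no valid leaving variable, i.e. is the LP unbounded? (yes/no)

no

Column x3 has positive entries in row(s) 1, 2, so the ratio test bounds it — not unbounded.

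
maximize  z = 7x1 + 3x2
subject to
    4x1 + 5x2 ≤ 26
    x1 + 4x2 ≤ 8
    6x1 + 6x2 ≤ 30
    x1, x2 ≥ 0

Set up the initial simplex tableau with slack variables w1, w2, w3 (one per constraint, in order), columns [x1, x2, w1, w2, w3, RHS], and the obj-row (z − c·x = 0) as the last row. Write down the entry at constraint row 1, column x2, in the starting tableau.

Constraint 1 has coefficient 5 on x2.

5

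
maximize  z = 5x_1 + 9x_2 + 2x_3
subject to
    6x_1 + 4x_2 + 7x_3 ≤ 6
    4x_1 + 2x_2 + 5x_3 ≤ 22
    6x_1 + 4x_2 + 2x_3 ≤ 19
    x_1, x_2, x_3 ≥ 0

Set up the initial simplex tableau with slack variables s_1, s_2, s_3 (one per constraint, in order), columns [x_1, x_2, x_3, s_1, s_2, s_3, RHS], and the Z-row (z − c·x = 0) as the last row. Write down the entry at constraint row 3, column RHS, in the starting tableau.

The RHS of constraint 3 is b_3 = 19.

19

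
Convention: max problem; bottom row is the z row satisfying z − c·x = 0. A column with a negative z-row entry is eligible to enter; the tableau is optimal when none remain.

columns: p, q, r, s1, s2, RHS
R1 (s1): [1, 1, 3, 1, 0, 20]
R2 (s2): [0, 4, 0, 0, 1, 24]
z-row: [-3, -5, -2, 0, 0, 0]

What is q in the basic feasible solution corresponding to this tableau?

q is not in the basis, so in the current basic feasible solution q = 0.

0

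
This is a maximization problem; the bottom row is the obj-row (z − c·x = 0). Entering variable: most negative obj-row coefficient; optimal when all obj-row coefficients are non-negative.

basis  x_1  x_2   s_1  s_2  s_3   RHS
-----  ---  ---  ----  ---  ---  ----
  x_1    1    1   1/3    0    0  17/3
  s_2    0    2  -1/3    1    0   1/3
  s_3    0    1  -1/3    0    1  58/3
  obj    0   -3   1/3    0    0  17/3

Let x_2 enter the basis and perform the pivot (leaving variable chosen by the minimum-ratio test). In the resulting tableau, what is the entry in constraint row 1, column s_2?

-1/2

Ratio test on column x_2 — row 1: (17/3)/1 = 17/3; row 2: (1/3)/2 = 1/6; row 3: (58/3)/1 = 58/3. Minimum is 1/6 at row 2 (s_2 leaves); pivot element 2.
Divide row 2 by 2; eliminate column x_2 from the other rows.
Row 1 update in column s_2: 0 − 1·(1/2) = -1/2.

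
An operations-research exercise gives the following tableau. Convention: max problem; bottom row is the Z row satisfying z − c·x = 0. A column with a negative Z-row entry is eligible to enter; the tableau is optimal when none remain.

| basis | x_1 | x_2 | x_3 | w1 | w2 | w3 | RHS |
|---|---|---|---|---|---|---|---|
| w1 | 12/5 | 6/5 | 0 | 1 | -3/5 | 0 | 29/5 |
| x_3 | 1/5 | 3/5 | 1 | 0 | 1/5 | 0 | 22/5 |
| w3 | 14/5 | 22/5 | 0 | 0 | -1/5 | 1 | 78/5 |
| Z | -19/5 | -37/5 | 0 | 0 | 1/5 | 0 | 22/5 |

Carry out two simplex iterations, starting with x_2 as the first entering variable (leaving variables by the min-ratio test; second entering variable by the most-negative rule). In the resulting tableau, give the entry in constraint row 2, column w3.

-3/5

Ratio test on column x_2 — row 1: (29/5)/(6/5) = 29/6; row 2: (22/5)/(3/5) = 22/3; row 3: (78/5)/(22/5) = 39/11. Minimum is 39/11 at row 3 (w3 leaves); pivot element 22/5.
Divide row 3 by 22/5; eliminate column x_2 from the other rows.
Second iteration: most negative Z-row entry is -3/22 in column w2, so w2 enters.
Ratio test on column w2 — row 1: entry -6/11 ≤ 0; row 2: (25/11)/(5/22) = 10; row 3: entry -1/22 ≤ 0. Minimum is 10 at row 2 (x_3 leaves); pivot element 5/22.
Divide row 2 by 5/22; eliminate column w2 from the other rows.
After both pivots, the entry at constraint row 2, column w3 is -3/5.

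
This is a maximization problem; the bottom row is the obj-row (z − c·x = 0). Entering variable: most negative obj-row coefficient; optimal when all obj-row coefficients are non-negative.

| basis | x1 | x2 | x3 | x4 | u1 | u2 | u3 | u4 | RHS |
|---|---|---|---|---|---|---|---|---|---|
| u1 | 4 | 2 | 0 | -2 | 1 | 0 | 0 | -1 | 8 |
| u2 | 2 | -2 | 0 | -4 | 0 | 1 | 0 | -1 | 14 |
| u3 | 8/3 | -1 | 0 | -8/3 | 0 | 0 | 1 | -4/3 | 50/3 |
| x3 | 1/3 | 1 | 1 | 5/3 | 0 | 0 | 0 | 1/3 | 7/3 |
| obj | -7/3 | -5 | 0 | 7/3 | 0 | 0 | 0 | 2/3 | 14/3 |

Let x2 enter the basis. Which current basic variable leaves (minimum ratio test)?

x3

Column x2 entries and ratios — u1: 8/2 = 4; u2: -2 ≤ 0, skip; u3: -1 ≤ 0, skip; x3: (7/3)/1 = 7/3.
Smallest ratio is 7/3 in the row of x3, so x3 leaves.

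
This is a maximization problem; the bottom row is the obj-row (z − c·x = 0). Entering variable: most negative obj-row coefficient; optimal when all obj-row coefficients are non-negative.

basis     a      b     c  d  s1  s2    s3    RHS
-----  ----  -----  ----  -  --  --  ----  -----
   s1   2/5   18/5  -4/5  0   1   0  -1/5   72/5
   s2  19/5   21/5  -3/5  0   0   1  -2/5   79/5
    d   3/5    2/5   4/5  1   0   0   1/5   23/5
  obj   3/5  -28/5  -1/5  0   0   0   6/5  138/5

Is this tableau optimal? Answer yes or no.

no

The obj-row has a negative entry -28/5 in column b, so it is not optimal.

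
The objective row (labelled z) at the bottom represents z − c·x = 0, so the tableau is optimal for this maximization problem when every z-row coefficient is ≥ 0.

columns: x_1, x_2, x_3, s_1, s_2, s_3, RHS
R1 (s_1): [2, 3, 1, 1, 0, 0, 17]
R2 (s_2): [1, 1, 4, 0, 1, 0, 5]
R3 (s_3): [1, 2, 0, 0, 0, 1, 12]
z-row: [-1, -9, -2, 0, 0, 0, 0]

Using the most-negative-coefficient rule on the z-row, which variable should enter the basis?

x_2

Negative z-row entries: x_1: -1, x_2: -9, x_3: -2.
The most negative is -9 in column x_2, so x_2 enters.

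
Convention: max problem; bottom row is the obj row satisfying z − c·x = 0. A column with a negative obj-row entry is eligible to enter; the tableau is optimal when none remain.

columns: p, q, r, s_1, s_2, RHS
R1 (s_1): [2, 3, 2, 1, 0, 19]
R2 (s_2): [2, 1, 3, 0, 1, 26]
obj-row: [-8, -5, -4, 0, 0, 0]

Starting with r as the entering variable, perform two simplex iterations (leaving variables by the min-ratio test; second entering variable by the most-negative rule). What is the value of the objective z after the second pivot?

Ratio test on column r — row 1: 19/2 = 19/2; row 2: 26/3 = 26/3. Minimum is 26/3 at row 2 (s_2 leaves); pivot element 3.
Pivot on row 2; the obj-row RHS becomes 0 − (-4)·(26/3) = 104/3.
Next entering variable (most negative obj-row entry -16/3): p.
Ratio test on column p — row 1: (5/3)/(2/3) = 5/2; row 2: (26/3)/(2/3) = 13. Minimum is 5/2 at row 1 (s_1 leaves); pivot element 2/3.
After the second pivot the obj-row RHS is 104/3 − (-16/3)·(5/2) = 48.

48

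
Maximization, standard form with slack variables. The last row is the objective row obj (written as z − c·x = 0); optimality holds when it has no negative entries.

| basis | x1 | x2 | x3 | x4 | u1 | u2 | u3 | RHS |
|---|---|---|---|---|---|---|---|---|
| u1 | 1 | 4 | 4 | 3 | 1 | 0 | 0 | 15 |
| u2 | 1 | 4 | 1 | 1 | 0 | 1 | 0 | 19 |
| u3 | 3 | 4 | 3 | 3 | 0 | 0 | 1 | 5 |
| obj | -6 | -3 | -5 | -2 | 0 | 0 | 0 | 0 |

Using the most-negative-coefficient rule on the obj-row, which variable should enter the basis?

Negative obj-row entries: x1: -6, x2: -3, x3: -5, x4: -2.
The most negative is -6 in column x1, so x1 enters.

x1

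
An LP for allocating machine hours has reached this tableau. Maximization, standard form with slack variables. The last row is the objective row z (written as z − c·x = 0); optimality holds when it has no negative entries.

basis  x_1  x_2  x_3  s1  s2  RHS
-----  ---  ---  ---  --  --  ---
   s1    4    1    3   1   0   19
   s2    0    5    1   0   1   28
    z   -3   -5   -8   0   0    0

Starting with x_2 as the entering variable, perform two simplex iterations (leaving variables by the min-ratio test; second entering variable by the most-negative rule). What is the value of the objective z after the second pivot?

Ratio test on column x_2 — row 1: 19/1 = 19; row 2: 28/5 = 28/5. Minimum is 28/5 at row 2 (s2 leaves); pivot element 5.
Pivot on row 2; the z-row RHS becomes 0 − (-5)·(28/5) = 28.
Next entering variable (most negative z-row entry -7): x_3.
Ratio test on column x_3 — row 1: (67/5)/(14/5) = 67/14; row 2: (28/5)/(1/5) = 28. Minimum is 67/14 at row 1 (s1 leaves); pivot element 14/5.
After the second pivot the z-row RHS is 28 − (-7)·(67/14) = 123/2.

123/2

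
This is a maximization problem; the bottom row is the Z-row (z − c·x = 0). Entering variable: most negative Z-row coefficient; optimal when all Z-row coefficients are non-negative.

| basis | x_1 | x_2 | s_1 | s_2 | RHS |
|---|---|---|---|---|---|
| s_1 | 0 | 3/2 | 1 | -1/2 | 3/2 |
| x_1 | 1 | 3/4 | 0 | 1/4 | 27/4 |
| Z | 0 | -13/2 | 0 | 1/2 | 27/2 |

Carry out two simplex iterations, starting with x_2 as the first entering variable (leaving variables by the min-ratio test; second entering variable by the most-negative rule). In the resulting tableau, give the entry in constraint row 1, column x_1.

2/3

Ratio test on column x_2 — row 1: (3/2)/(3/2) = 1; row 2: (27/4)/(3/4) = 9. Minimum is 1 at row 1 (s_1 leaves); pivot element 3/2.
Divide row 1 by 3/2; eliminate column x_2 from the other rows.
Second iteration: most negative Z-row entry is -5/3 in column s_2, so s_2 enters.
Ratio test on column s_2 — row 1: entry -1/3 ≤ 0; row 2: 6/(1/2) = 12. Minimum is 12 at row 2 (x_1 leaves); pivot element 1/2.
Divide row 2 by 1/2; eliminate column s_2 from the other rows.
After both pivots, the entry at constraint row 1, column x_1 is 2/3.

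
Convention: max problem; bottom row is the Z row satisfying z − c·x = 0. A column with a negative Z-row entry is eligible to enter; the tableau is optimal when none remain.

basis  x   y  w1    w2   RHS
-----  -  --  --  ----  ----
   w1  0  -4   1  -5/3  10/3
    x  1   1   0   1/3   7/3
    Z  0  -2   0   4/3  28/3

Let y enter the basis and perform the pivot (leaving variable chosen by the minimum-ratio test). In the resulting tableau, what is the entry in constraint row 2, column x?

Ratio test on column y — row 1: entry -4 ≤ 0; row 2: (7/3)/1 = 7/3. Minimum is 7/3 at row 2 (x leaves); pivot element 1.
Divide row 2 by 1; eliminate column y from the other rows.
In the new row 2, the x entry is the old entry divided by the pivot: 1/1 = 1.

1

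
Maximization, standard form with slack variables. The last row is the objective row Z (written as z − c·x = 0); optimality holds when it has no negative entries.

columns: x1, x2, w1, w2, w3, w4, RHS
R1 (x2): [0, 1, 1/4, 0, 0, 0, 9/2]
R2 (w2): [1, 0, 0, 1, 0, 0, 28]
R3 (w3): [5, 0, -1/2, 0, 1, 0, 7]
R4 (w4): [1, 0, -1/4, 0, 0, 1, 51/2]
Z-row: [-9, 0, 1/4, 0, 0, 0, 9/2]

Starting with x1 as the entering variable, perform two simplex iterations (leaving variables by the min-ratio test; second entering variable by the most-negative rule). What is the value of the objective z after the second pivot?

Ratio test on column x1 — row 1: entry 0 ≤ 0; row 2: 28/1 = 28; row 3: 7/5 = 7/5; row 4: (51/2)/1 = 51/2. Minimum is 7/5 at row 3 (w3 leaves); pivot element 5.
Pivot on row 3; the Z-row RHS becomes 9/2 − (-9)·(7/5) = 171/10.
Next entering variable (most negative Z-row entry -13/20): w1.
Ratio test on column w1 — row 1: (9/2)/(1/4) = 18; row 2: (133/5)/(1/10) = 266; row 3: entry -1/10 ≤ 0; row 4: entry -3/20 ≤ 0. Minimum is 18 at row 1 (x2 leaves); pivot element 1/4.
After the second pivot the Z-row RHS is 171/10 − (-13/20)·18 = 144/5.

144/5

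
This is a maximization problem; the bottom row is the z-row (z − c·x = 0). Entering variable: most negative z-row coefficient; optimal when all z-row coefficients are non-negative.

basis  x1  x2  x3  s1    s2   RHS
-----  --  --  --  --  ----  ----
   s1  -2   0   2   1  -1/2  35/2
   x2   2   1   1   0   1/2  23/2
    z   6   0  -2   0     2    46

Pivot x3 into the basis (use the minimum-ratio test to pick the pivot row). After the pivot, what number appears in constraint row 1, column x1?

Ratio test on column x3 — row 1: (35/2)/2 = 35/4; row 2: (23/2)/1 = 23/2. Minimum is 35/4 at row 1 (s1 leaves); pivot element 2.
Divide row 1 by 2; eliminate column x3 from the other rows.
In the new row 1, the x1 entry is the old entry divided by the pivot: (-2)/2 = -1.

-1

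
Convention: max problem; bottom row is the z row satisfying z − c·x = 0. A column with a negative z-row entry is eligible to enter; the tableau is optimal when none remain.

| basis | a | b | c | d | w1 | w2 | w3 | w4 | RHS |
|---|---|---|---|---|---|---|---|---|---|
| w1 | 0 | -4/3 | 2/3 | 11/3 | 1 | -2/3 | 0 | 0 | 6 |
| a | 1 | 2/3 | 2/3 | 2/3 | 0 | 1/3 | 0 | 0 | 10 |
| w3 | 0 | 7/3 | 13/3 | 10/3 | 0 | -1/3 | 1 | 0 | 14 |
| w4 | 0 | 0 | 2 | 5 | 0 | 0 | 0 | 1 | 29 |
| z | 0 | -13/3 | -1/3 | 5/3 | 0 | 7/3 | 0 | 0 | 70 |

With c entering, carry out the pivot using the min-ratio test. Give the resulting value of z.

924/13

Ratio test on column c — row 1: 6/(2/3) = 9; row 2: 10/(2/3) = 15; row 3: 14/(13/3) = 42/13; row 4: 29/2 = 29/2. Minimum is 42/13 at row 3 (w3 leaves); pivot element 13/3.
Pivot on row 3; the z-row RHS becomes 70 − (-1/3)·(42/13) = 924/13.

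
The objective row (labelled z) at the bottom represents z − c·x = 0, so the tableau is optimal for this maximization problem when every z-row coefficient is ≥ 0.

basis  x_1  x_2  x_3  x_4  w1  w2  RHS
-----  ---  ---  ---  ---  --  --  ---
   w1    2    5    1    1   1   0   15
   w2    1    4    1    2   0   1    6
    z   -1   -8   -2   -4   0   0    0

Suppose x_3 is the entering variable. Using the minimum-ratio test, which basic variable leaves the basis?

Column x_3 entries and ratios — w1: 15/1 = 15; w2: 6/1 = 6.
Smallest ratio is 6 in the row of w2, so w2 leaves.

w2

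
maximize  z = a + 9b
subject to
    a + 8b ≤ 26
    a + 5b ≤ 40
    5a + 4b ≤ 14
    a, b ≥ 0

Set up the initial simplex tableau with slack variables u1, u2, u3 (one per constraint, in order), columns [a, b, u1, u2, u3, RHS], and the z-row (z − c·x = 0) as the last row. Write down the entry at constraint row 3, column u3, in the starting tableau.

Slack u3 belongs to constraint 3; its column is the unit vector e_3, so the entry in row 3 is 1.

1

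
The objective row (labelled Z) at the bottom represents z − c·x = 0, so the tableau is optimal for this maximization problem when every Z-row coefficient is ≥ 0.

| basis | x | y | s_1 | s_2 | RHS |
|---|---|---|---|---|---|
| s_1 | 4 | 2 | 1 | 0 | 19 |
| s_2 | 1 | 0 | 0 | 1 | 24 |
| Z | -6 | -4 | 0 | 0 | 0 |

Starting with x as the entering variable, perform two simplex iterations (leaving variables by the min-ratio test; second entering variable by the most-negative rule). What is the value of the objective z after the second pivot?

38

Ratio test on column x — row 1: 19/4 = 19/4; row 2: 24/1 = 24. Minimum is 19/4 at row 1 (s_1 leaves); pivot element 4.
Pivot on row 1; the Z-row RHS becomes 0 − (-6)·(19/4) = 57/2.
Next entering variable (most negative Z-row entry -1): y.
Ratio test on column y — row 1: (19/4)/(1/2) = 19/2; row 2: entry -1/2 ≤ 0. Minimum is 19/2 at row 1 (x leaves); pivot element 1/2.
After the second pivot the Z-row RHS is 57/2 − (-1)·(19/2) = 38.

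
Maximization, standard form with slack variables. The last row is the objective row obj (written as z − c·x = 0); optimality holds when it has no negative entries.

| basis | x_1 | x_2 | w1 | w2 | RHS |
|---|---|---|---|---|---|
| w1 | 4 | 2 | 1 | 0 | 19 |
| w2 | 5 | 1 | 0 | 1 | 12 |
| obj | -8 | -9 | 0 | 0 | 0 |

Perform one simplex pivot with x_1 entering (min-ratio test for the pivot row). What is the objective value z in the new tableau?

96/5

Ratio test on column x_1 — row 1: 19/4 = 19/4; row 2: 12/5 = 12/5. Minimum is 12/5 at row 2 (w2 leaves); pivot element 5.
Pivot on row 2; the obj-row RHS becomes 0 − (-8)·(12/5) = 96/5.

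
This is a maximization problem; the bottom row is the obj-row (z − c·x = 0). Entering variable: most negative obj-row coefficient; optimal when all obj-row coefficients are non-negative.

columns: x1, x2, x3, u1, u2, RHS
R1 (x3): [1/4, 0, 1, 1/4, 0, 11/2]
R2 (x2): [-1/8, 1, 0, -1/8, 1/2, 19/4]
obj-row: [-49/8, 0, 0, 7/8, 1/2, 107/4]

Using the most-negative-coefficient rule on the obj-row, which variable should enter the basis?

x1

Negative obj-row entries: x1: -49/8.
The most negative is -49/8 in column x1, so x1 enters.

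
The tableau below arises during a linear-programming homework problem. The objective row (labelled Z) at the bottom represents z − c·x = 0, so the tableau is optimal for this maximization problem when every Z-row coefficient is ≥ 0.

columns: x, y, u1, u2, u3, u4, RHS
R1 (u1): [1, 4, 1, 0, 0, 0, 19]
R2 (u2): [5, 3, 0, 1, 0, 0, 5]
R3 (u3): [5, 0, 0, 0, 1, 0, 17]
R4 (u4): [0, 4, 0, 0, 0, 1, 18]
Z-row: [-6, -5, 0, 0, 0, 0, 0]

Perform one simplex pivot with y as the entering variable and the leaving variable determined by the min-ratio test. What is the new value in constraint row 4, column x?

Ratio test on column y — row 1: 19/4 = 19/4; row 2: 5/3 = 5/3; row 3: entry 0 ≤ 0; row 4: 18/4 = 9/2. Minimum is 5/3 at row 2 (u2 leaves); pivot element 3.
Divide row 2 by 3; eliminate column y from the other rows.
Row 4 update in column x: 0 − 4·(5/3) = -20/3.

-20/3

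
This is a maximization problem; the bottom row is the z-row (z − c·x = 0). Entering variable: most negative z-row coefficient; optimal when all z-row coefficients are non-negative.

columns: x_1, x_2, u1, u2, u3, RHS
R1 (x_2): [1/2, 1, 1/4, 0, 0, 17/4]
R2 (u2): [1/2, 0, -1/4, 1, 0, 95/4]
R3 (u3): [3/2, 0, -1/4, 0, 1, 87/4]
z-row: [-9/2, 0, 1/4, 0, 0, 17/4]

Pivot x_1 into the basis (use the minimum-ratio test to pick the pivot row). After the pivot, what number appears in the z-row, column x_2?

9

Ratio test on column x_1 — row 1: (17/4)/(1/2) = 17/2; row 2: (95/4)/(1/2) = 95/2; row 3: (87/4)/(3/2) = 29/2. Minimum is 17/2 at row 1 (x_2 leaves); pivot element 1/2.
Divide row 1 by 1/2; eliminate column x_1 from the other rows.
z-row update in column x_2: 0 − (-9/2)·2 = 9.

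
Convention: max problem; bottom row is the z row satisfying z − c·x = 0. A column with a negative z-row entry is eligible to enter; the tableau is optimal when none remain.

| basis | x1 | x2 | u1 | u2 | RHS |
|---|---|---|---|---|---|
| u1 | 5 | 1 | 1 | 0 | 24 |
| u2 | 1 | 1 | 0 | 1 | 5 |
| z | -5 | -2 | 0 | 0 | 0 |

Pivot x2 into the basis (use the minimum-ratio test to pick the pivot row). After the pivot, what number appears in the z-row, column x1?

Ratio test on column x2 — row 1: 24/1 = 24; row 2: 5/1 = 5. Minimum is 5 at row 2 (u2 leaves); pivot element 1.
Divide row 2 by 1; eliminate column x2 from the other rows.
z-row update in column x1: -5 − (-2)·1 = -3.

-3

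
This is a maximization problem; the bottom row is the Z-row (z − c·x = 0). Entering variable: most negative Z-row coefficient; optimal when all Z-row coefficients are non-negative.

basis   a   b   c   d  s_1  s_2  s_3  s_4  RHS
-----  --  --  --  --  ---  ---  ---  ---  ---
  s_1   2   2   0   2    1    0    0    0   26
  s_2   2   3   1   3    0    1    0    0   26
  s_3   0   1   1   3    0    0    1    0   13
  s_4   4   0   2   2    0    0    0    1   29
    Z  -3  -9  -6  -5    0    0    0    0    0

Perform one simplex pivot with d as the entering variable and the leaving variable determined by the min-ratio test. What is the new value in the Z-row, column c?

Ratio test on column d — row 1: 26/2 = 13; row 2: 26/3 = 26/3; row 3: 13/3 = 13/3; row 4: 29/2 = 29/2. Minimum is 13/3 at row 3 (s_3 leaves); pivot element 3.
Divide row 3 by 3; eliminate column d from the other rows.
Z-row update in column c: -6 − (-5)·(1/3) = -13/3.

-13/3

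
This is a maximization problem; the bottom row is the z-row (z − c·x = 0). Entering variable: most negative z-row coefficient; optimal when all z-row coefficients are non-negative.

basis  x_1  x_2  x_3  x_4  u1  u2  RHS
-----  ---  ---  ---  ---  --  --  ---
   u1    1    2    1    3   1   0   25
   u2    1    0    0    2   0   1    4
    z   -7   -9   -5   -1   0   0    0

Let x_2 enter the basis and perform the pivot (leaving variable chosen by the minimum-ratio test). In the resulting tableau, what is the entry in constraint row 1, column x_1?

1/2

Ratio test on column x_2 — row 1: 25/2 = 25/2; row 2: entry 0 ≤ 0. Minimum is 25/2 at row 1 (u1 leaves); pivot element 2.
Divide row 1 by 2; eliminate column x_2 from the other rows.
In the new row 1, the x_1 entry is the old entry divided by the pivot: 1/2 = 1/2.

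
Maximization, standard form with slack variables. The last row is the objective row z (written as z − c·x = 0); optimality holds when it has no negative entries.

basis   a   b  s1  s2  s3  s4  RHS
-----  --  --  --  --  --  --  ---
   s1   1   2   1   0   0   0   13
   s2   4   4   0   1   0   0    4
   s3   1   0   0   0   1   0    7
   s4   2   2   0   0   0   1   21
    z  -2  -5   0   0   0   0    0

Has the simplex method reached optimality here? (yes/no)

The z-row has a negative entry -5 in column b, so it is not optimal.

no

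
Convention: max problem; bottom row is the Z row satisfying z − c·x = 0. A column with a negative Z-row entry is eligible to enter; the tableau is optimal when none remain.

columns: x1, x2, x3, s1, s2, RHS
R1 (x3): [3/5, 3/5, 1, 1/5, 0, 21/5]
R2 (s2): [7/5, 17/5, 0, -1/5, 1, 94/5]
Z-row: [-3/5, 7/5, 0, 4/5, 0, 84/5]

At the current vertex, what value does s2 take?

s2 is basic (row 2); its value is the RHS of that row, 94/5.

94/5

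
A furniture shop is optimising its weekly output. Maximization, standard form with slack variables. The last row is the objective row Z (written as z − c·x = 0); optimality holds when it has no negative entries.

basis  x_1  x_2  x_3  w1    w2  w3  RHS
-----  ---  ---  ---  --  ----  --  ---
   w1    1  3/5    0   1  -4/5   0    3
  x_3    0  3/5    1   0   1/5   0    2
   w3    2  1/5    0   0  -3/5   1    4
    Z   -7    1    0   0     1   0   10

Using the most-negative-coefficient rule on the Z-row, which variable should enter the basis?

x_1

Negative Z-row entries: x_1: -7.
The most negative is -7 in column x_1, so x_1 enters.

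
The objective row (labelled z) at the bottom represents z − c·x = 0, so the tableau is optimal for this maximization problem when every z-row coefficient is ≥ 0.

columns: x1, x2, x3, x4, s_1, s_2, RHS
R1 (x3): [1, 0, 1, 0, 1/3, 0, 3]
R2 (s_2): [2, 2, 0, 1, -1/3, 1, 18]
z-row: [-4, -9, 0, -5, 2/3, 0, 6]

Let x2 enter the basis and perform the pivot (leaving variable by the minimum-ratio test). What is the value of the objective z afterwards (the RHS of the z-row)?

Ratio test on column x2 — row 1: entry 0 ≤ 0; row 2: 18/2 = 9. Minimum is 9 at row 2 (s_2 leaves); pivot element 2.
Pivot on row 2; the z-row RHS becomes 6 − (-9)·9 = 87.

87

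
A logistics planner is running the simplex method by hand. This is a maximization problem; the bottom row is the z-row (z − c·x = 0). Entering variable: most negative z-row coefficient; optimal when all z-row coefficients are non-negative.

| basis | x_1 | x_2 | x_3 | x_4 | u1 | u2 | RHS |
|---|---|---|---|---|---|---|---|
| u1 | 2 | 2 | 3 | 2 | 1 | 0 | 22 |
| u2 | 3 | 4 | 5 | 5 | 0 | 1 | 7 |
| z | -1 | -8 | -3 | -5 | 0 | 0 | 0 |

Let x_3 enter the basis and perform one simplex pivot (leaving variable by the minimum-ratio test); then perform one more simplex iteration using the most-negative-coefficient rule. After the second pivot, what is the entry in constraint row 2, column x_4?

Ratio test on column x_3 — row 1: 22/3 = 22/3; row 2: 7/5 = 7/5. Minimum is 7/5 at row 2 (u2 leaves); pivot element 5.
Divide row 2 by 5; eliminate column x_3 from the other rows.
Second iteration: most negative z-row entry is -28/5 in column x_2, so x_2 enters.
Ratio test on column x_2 — row 1: entry -2/5 ≤ 0; row 2: (7/5)/(4/5) = 7/4. Minimum is 7/4 at row 2 (x_3 leaves); pivot element 4/5.
Divide row 2 by 4/5; eliminate column x_2 from the other rows.
After both pivots, the entry at constraint row 2, column x_4 is 5/4.

5/4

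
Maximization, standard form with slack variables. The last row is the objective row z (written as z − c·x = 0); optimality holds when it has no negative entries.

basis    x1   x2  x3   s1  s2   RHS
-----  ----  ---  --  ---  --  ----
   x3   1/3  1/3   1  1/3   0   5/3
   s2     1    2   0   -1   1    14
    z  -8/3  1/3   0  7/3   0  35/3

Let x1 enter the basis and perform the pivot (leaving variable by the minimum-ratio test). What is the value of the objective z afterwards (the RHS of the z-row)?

25

Ratio test on column x1 — row 1: (5/3)/(1/3) = 5; row 2: 14/1 = 14. Minimum is 5 at row 1 (x3 leaves); pivot element 1/3.
Pivot on row 1; the z-row RHS becomes 35/3 − (-8/3)·5 = 25.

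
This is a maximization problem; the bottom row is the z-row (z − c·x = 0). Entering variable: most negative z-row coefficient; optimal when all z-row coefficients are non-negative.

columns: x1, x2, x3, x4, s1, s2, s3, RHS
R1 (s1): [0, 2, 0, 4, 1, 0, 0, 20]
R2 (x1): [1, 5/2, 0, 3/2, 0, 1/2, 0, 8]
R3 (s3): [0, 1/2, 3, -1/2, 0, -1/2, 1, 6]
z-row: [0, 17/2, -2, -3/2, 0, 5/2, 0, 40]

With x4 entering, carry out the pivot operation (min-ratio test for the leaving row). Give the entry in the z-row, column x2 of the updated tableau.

Ratio test on column x4 — row 1: 20/4 = 5; row 2: 8/(3/2) = 16/3; row 3: entry -1/2 ≤ 0. Minimum is 5 at row 1 (s1 leaves); pivot element 4.
Divide row 1 by 4; eliminate column x4 from the other rows.
z-row update in column x2: 17/2 − (-3/2)·(1/2) = 37/4.

37/4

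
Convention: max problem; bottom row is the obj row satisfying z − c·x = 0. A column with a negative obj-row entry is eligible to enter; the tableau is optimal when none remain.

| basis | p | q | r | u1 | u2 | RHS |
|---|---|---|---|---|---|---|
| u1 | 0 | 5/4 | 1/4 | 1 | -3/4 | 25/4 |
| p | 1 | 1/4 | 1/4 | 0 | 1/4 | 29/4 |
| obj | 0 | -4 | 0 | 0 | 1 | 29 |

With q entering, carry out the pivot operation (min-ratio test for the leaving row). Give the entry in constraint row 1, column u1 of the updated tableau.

Ratio test on column q — row 1: (25/4)/(5/4) = 5; row 2: (29/4)/(1/4) = 29. Minimum is 5 at row 1 (u1 leaves); pivot element 5/4.
Divide row 1 by 5/4; eliminate column q from the other rows.
In the new row 1, the u1 entry is the old entry divided by the pivot: 1/(5/4) = 4/5.

4/5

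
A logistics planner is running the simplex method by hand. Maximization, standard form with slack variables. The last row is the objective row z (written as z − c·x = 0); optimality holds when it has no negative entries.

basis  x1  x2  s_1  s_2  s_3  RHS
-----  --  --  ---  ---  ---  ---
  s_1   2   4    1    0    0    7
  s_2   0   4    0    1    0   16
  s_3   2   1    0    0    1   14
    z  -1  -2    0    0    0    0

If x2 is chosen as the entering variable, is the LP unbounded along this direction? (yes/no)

Column x2 has positive entries in row(s) 1, 2, 3, so the ratio test bounds it — not unbounded.

no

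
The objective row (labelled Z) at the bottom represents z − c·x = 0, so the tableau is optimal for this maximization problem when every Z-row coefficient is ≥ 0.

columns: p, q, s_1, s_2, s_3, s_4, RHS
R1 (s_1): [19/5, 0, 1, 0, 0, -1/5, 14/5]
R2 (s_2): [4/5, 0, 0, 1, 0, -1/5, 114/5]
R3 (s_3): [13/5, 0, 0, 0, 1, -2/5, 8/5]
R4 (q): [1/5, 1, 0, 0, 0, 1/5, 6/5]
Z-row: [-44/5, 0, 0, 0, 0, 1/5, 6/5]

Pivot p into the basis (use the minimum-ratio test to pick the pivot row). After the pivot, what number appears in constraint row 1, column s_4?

5/13

Ratio test on column p — row 1: (14/5)/(19/5) = 14/19; row 2: (114/5)/(4/5) = 57/2; row 3: (8/5)/(13/5) = 8/13; row 4: (6/5)/(1/5) = 6. Minimum is 8/13 at row 3 (s_3 leaves); pivot element 13/5.
Divide row 3 by 13/5; eliminate column p from the other rows.
Row 1 update in column s_4: -1/5 − (19/5)·(-2/13) = 5/13.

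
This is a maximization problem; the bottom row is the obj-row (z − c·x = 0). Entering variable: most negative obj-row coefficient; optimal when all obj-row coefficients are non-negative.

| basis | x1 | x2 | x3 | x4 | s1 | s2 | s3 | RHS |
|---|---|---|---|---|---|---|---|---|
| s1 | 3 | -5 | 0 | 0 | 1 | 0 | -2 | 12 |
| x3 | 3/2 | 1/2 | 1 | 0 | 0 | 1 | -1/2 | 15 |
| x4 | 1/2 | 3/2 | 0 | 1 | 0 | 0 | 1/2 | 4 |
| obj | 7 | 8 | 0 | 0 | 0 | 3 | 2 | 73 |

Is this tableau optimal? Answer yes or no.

Every obj-row coefficient is ≥ 0, so the tableau is optimal.

yes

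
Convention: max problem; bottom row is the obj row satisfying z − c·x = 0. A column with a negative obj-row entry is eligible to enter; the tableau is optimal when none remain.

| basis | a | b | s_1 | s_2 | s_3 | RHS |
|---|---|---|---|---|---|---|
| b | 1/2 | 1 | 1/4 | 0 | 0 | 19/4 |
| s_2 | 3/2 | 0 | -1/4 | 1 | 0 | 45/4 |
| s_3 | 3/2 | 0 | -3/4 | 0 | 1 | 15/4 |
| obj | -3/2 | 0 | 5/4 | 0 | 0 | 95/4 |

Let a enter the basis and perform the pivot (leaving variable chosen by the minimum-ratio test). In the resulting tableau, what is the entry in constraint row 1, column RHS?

7/2

Ratio test on column a — row 1: (19/4)/(1/2) = 19/2; row 2: (45/4)/(3/2) = 15/2; row 3: (15/4)/(3/2) = 5/2. Minimum is 5/2 at row 3 (s_3 leaves); pivot element 3/2.
Divide row 3 by 3/2; eliminate column a from the other rows.
Row 1 update in column RHS: 19/4 − (1/2)·(5/2) = 7/2.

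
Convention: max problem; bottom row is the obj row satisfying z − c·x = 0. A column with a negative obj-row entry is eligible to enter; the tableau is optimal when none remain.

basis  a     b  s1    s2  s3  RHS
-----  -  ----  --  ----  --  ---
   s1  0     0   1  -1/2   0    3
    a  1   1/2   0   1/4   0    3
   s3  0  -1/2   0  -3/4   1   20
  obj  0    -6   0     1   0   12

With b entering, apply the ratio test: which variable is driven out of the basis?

a

Column b entries and ratios — s1: 0 ≤ 0, skip; a: 3/(1/2) = 6; s3: -1/2 ≤ 0, skip.
Smallest ratio is 6 in the row of a, so a leaves.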